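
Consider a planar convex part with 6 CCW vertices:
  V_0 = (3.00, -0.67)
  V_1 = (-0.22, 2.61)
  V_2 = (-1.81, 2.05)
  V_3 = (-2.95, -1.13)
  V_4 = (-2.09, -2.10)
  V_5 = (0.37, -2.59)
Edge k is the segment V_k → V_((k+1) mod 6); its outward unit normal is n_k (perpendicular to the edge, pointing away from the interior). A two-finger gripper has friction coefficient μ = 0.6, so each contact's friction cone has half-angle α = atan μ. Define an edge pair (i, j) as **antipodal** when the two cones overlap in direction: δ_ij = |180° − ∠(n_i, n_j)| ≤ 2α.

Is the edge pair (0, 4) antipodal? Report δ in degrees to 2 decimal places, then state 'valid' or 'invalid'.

δ = 34.26°, valid

α = atan 0.6 = 30.96°;  2α = 61.93°
edge 0: e_0 = (-3.22, +3.28);  n_0 = (+0.7136, +0.7005)
edge 4: e_4 = (+2.46, -0.49);  n_4 = (-0.1953, -0.9807)
∠(n_0, n_4) = 145.74°
δ = |180° − 145.74°| = 34.26°
34.26° ≤ 2α = 61.93°  →  valid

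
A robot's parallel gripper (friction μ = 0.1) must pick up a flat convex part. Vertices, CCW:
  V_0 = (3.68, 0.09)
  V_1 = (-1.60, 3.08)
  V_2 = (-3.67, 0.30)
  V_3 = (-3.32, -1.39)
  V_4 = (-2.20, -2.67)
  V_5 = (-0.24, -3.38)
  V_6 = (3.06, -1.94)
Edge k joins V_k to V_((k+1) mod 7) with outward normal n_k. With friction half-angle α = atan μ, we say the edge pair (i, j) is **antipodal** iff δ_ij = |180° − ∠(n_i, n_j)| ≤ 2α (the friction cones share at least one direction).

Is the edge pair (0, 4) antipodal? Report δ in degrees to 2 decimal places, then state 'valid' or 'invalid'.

α = atan 0.1 = 5.71°;  2α = 11.42°
edge 0: e_0 = (-5.28, +2.99);  n_0 = (+0.4928, +0.8702)
edge 4: e_4 = (+1.96, -0.71);  n_4 = (-0.3406, -0.9402)
∠(n_0, n_4) = 170.39°
δ = |180° − 170.39°| = 9.61°
9.61° ≤ 2α = 11.42°  →  valid

δ = 9.61°, valid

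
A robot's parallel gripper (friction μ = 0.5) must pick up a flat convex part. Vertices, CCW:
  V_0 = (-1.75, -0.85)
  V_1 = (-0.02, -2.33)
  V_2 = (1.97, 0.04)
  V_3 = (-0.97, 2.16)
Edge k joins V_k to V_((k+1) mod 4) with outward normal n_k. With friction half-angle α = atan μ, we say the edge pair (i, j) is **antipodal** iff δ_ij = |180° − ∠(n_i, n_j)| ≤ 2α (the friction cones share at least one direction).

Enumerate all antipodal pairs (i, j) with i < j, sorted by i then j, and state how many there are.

count = 2; pairs: (0,2), (1,3)

α = atan 0.5 = 26.57°;  2α = 53.13°
n_0 = (-0.6501, -0.7599)
n_1 = (+0.7658, -0.6430)
n_2 = (+0.5849, +0.8111)
n_3 = (-0.9680, +0.2509)
  (0,1): δ = 89.47°  ·
  (0,2): δ = 4.75°  ✓
  (0,3): δ = 116.02°  ·
  (1,2): δ = 85.78°  ·
  (1,3): δ = 25.49°  ✓
  (2,3): δ = 68.73°  ·
antipodal pairs: 2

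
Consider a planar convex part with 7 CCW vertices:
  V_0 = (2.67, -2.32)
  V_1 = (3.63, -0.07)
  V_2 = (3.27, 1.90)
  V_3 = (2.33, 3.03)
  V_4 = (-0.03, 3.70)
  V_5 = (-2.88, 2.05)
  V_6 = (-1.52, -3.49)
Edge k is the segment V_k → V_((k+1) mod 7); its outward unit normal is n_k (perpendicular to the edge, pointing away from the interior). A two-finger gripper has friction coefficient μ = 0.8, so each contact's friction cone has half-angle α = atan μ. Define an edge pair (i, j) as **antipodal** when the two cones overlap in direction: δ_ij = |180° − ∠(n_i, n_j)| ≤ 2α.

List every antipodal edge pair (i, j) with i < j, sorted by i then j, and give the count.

count = 9; pairs: (0,4), (0,5), (1,4), (1,5), (2,5), (2,6), (3,5), (3,6), (4,6)

α = atan 0.8 = 38.66°;  2α = 77.32°
n_0 = (+0.9198, -0.3924)
n_1 = (+0.9837, +0.1798)
n_2 = (+0.7688, +0.6395)
n_3 = (+0.2731, +0.9620)
n_4 = (-0.5010, +0.8654)
n_5 = (-0.9712, -0.2384)
n_6 = (+0.2689, -0.9632)
  (0,1): δ = 146.54°  ·
  (0,2): δ = 117.14°  ·
  (0,3): δ = 82.74°  ·
  (0,4): δ = 36.83°  ✓
  (0,5): δ = 36.90°  ✓
  (0,6): δ = 128.71°  ·
  (1,2): δ = 150.60°  ·
  (1,3): δ = 116.21°  ·
  (1,4): δ = 70.29°  ✓
  (1,5): δ = 3.44°  ✓
  (1,6): δ = 95.25°  ·
  (2,3): δ = 145.60°  ·
  (2,4): δ = 99.69°  ·
  (2,5): δ = 25.96°  ✓
  (2,6): δ = 65.85°  ✓
  (3,4): δ = 134.08°  ·
  (3,5): δ = 60.36°  ✓
  (3,6): δ = 31.45°  ✓
  (4,5): δ = 106.28°  ·
  (4,6): δ = 14.47°  ✓
  (5,6): δ = 88.19°  ·
antipodal pairs: 9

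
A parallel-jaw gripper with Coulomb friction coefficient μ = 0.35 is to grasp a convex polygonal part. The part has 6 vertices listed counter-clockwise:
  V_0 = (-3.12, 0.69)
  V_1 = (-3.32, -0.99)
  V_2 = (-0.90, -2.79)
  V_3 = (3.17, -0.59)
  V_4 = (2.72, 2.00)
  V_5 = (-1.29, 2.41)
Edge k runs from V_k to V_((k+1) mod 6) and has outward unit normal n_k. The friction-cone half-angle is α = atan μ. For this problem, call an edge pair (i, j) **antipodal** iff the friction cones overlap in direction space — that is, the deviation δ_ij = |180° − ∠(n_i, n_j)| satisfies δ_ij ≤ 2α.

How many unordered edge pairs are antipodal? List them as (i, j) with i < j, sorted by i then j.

count = 4; pairs: (0,3), (1,4), (2,4), (2,5)

α = atan 0.35 = 19.29°;  2α = 38.58°
n_0 = (-0.9930, +0.1182)
n_1 = (-0.5968, -0.8024)
n_2 = (+0.4755, -0.8797)
n_3 = (+0.9852, +0.1712)
n_4 = (+0.1017, +0.9948)
n_5 = (-0.6849, +0.7287)
  (0,1): δ = 119.85°  ·
  (0,2): δ = 54.82°  ·
  (0,3): δ = 16.65°  ✓
  (0,4): δ = 90.95°  ·
  (0,5): δ = 140.01°  ·
  (1,2): δ = 114.97°  ·
  (1,3): δ = 43.50°  ·
  (1,4): δ = 30.80°  ✓
  (1,5): δ = 79.87°  ·
  (2,3): δ = 108.54°  ·
  (2,4): δ = 34.23°  ✓
  (2,5): δ = 14.83°  ✓
  (3,4): δ = 105.69°  ·
  (3,5): δ = 56.63°  ·
  (4,5): δ = 130.94°  ·
antipodal pairs: 4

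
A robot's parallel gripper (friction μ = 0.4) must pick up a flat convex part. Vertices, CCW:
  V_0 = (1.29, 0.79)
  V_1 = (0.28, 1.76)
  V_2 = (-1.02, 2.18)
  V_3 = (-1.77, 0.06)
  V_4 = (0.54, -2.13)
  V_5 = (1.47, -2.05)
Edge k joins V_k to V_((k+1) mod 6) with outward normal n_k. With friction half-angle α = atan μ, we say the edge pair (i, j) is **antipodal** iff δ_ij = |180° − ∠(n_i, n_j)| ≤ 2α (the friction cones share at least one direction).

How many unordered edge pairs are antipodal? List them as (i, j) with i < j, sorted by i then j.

α = atan 0.4 = 21.80°;  2α = 43.60°
n_0 = (+0.6927, +0.7212)
n_1 = (+0.3074, +0.9516)
n_2 = (-0.9427, +0.3335)
n_3 = (-0.6880, -0.7257)
n_4 = (+0.0857, -0.9963)
n_5 = (+0.9980, +0.0633)
  (0,1): δ = 154.06°  ·
  (0,2): δ = 65.64°  ·
  (0,3): δ = 0.37°  ✓
  (0,4): δ = 48.76°  ·
  (0,5): δ = 137.47°  ·
  (1,2): δ = 91.58°  ·
  (1,3): δ = 25.57°  ✓
  (1,4): δ = 22.82°  ✓
  (1,5): δ = 111.53°  ·
  (2,3): δ = 113.99°  ·
  (2,4): δ = 65.60°  ·
  (2,5): δ = 23.11°  ✓
  (3,4): δ = 131.61°  ·
  (3,5): δ = 42.90°  ✓
  (4,5): δ = 91.29°  ·
antipodal pairs: 5

count = 5; pairs: (0,3), (1,3), (1,4), (2,5), (3,5)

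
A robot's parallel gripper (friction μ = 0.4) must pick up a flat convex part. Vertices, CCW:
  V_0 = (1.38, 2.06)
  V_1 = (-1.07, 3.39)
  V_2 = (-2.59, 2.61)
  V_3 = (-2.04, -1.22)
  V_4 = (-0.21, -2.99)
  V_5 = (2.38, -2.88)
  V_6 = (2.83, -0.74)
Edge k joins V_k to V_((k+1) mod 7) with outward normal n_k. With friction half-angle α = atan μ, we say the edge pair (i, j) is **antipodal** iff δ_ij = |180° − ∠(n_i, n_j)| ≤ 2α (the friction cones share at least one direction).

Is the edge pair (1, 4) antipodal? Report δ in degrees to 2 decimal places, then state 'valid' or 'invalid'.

α = atan 0.4 = 21.80°;  2α = 43.60°
edge 1: e_1 = (-1.52, -0.78);  n_1 = (-0.4566, +0.8897)
edge 4: e_4 = (+2.59, +0.11);  n_4 = (+0.0424, -0.9991)
∠(n_1, n_4) = 155.27°
δ = |180° − 155.27°| = 24.73°
24.73° ≤ 2α = 43.60°  →  valid

δ = 24.73°, valid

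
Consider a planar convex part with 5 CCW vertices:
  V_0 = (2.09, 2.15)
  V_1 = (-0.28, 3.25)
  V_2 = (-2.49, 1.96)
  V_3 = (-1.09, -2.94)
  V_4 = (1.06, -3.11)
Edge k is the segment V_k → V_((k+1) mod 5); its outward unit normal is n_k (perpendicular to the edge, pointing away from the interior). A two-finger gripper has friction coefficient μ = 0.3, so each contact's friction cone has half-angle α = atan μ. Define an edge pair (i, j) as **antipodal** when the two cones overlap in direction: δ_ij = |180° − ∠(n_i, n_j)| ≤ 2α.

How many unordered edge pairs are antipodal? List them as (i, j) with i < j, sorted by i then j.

α = atan 0.3 = 16.70°;  2α = 33.40°
n_0 = (+0.4210, +0.9071)
n_1 = (-0.5041, +0.8636)
n_2 = (-0.9615, -0.2747)
n_3 = (-0.0788, -0.9969)
n_4 = (+0.9814, -0.1922)
  (0,1): δ = 124.83°  ·
  (0,2): δ = 49.16°  ·
  (0,3): δ = 20.38°  ✓
  (0,4): δ = 103.82°  ·
  (1,2): δ = 104.33°  ·
  (1,3): δ = 34.79°  ·
  (1,4): δ = 48.65°  ·
  (2,3): δ = 110.47°  ·
  (2,4): δ = 27.02°  ✓
  (3,4): δ = 96.56°  ·
antipodal pairs: 2

count = 2; pairs: (0,3), (2,4)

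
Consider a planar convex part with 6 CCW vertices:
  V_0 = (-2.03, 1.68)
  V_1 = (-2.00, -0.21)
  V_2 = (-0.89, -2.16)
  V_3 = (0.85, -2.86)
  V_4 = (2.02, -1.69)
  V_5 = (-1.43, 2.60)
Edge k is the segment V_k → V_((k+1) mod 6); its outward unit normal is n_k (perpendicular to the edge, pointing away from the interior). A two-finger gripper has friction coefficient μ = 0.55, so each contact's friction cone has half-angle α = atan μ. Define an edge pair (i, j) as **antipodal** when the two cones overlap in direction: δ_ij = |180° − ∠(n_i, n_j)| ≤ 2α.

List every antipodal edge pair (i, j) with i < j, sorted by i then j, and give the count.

count = 5; pairs: (0,3), (0,4), (1,4), (2,4), (3,5)

α = atan 0.55 = 28.81°;  2α = 57.62°
n_0 = (-0.9999, -0.0159)
n_1 = (-0.8691, -0.4947)
n_2 = (-0.3732, -0.9277)
n_3 = (+0.7071, -0.7071)
n_4 = (+0.7793, +0.6267)
n_5 = (-0.8376, +0.5463)
  (0,1): δ = 151.26°  ·
  (0,2): δ = 112.82°  ·
  (0,3): δ = 45.91°  ✓
  (0,4): δ = 37.90°  ✓
  (0,5): δ = 145.98°  ·
  (1,2): δ = 141.56°  ·
  (1,3): δ = 74.65°  ·
  (1,4): δ = 9.16°  ✓
  (1,5): δ = 117.24°  ·
  (2,3): δ = 113.09°  ·
  (2,4): δ = 29.28°  ✓
  (2,5): δ = 78.80°  ·
  (3,4): δ = 96.19°  ·
  (3,5): δ = 11.89°  ✓
  (4,5): δ = 71.92°  ·
antipodal pairs: 5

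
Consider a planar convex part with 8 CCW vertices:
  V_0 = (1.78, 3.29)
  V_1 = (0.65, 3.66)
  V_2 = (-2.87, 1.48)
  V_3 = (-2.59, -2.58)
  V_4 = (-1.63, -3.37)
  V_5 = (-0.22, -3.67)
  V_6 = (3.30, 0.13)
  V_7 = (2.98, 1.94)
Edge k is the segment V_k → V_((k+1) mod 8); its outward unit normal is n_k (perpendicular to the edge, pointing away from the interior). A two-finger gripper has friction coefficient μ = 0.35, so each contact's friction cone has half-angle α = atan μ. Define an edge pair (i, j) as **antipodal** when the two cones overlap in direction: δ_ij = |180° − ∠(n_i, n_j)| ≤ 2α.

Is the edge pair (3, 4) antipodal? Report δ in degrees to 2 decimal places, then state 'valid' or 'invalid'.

δ = 152.56°, invalid

α = atan 0.35 = 19.29°;  2α = 38.58°
edge 3: e_3 = (+0.96, -0.79);  n_3 = (-0.6354, -0.7722)
edge 4: e_4 = (+1.41, -0.30);  n_4 = (-0.2081, -0.9781)
∠(n_3, n_4) = 27.44°
δ = |180° − 27.44°| = 152.56°
152.56° > 2α = 38.58°  →  invalid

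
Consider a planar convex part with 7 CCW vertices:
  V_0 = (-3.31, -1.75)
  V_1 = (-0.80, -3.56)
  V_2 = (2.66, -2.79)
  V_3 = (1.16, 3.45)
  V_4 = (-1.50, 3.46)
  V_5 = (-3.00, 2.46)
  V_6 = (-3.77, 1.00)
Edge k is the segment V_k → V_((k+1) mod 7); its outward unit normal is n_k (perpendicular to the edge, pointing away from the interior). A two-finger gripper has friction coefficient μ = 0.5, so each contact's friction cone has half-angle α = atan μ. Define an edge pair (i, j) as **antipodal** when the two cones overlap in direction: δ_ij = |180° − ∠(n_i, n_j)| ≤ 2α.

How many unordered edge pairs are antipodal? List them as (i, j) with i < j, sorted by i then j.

α = atan 0.5 = 26.57°;  2α = 53.13°
n_0 = (-0.5849, -0.8111)
n_1 = (+0.2172, -0.9761)
n_2 = (+0.9723, +0.2337)
n_3 = (+0.0038, +1.0000)
n_4 = (-0.5547, +0.8321)
n_5 = (-0.8845, +0.4665)
n_6 = (-0.9863, -0.1650)
  (0,1): δ = 131.66°  ·
  (0,2): δ = 40.69°  ✓
  (0,3): δ = 35.58°  ✓
  (0,4): δ = 69.49°  ·
  (0,5): δ = 97.99°  ·
  (0,6): δ = 135.29°  ·
  (1,2): δ = 89.03°  ·
  (1,3): δ = 12.76°  ✓
  (1,4): δ = 21.14°  ✓
  (1,5): δ = 49.65°  ✓
  (1,6): δ = 86.95°  ·
  (2,3): δ = 103.73°  ·
  (2,4): δ = 69.83°  ·
  (2,5): δ = 41.32°  ✓
  (2,6): δ = 4.02°  ✓
  (3,4): δ = 146.09°  ·
  (3,5): δ = 117.59°  ·
  (3,6): δ = 80.29°  ·
  (4,5): δ = 151.50°  ·
  (4,6): δ = 114.19°  ·
  (5,6): δ = 142.70°  ·
antipodal pairs: 7

count = 7; pairs: (0,2), (0,3), (1,3), (1,4), (1,5), (2,5), (2,6)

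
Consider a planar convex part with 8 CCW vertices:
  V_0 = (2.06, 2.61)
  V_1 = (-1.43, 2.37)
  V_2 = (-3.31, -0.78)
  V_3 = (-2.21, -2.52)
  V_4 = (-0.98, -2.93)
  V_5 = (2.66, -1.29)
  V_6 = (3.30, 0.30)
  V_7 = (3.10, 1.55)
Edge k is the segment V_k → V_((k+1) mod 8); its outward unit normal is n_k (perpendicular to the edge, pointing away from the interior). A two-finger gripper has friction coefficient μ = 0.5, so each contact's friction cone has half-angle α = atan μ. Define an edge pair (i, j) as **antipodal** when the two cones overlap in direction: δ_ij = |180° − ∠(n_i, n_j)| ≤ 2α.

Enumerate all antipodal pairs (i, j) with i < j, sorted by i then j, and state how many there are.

α = atan 0.5 = 26.57°;  2α = 53.13°
n_0 = (-0.0686, +0.9976)
n_1 = (-0.8587, +0.5125)
n_2 = (-0.8453, -0.5344)
n_3 = (-0.3162, -0.9487)
n_4 = (+0.4108, -0.9117)
n_5 = (+0.9277, -0.3734)
n_6 = (+0.9874, +0.1580)
n_7 = (+0.7138, +0.7003)
  (0,1): δ = 124.76°  ·
  (0,2): δ = 61.63°  ·
  (0,3): δ = 22.37°  ✓
  (0,4): δ = 20.32°  ✓
  (0,5): δ = 64.14°  ·
  (0,6): δ = 95.16°  ·
  (0,7): δ = 130.52°  ·
  (1,2): δ = 116.87°  ·
  (1,3): δ = 77.61°  ·
  (1,4): δ = 34.92°  ✓
  (1,5): δ = 8.90°  ✓
  (1,6): δ = 39.92°  ✓
  (1,7): δ = 75.28°  ·
  (2,3): δ = 140.74°  ·
  (2,4): δ = 98.05°  ·
  (2,5): δ = 54.23°  ·
  (2,6): δ = 23.21°  ✓
  (2,7): δ = 12.15°  ✓
  (3,4): δ = 137.31°  ·
  (3,5): δ = 93.49°  ·
  (3,6): δ = 62.47°  ·
  (3,7): δ = 27.11°  ✓
  (4,5): δ = 136.18°  ·
  (4,6): δ = 105.16°  ·
  (4,7): δ = 69.80°  ·
  (5,6): δ = 148.98°  ·
  (5,7): δ = 113.62°  ·
  (6,7): δ = 144.64°  ·
antipodal pairs: 8

count = 8; pairs: (0,3), (0,4), (1,4), (1,5), (1,6), (2,6), (2,7), (3,7)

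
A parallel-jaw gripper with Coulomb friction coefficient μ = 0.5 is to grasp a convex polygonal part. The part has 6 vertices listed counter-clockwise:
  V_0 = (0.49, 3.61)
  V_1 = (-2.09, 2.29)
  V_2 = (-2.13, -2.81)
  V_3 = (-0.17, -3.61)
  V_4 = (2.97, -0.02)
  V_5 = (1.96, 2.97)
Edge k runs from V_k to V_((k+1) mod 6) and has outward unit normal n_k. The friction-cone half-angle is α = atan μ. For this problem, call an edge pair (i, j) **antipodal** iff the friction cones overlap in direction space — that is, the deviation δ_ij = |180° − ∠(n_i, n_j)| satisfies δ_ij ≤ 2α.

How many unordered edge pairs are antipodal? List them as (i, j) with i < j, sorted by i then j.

α = atan 0.5 = 26.57°;  2α = 53.13°
n_0 = (-0.4555, +0.8902)
n_1 = (-1.0000, +0.0078)
n_2 = (-0.3779, -0.9258)
n_3 = (+0.7527, -0.6584)
n_4 = (+0.9474, +0.3200)
n_5 = (+0.3992, +0.9169)
  (0,1): δ = 117.54°  ·
  (0,2): δ = 49.30°  ✓
  (0,3): δ = 21.73°  ✓
  (0,4): δ = 81.57°  ·
  (0,5): δ = 129.38°  ·
  (1,2): δ = 111.75°  ·
  (1,3): δ = 40.73°  ✓
  (1,4): δ = 19.11°  ✓
  (1,5): δ = 66.92°  ·
  (2,3): δ = 108.97°  ·
  (2,4): δ = 49.13°  ✓
  (2,5): δ = 1.32°  ✓
  (3,4): δ = 120.16°  ·
  (3,5): δ = 72.35°  ·
  (4,5): δ = 132.19°  ·
antipodal pairs: 6

count = 6; pairs: (0,2), (0,3), (1,3), (1,4), (2,4), (2,5)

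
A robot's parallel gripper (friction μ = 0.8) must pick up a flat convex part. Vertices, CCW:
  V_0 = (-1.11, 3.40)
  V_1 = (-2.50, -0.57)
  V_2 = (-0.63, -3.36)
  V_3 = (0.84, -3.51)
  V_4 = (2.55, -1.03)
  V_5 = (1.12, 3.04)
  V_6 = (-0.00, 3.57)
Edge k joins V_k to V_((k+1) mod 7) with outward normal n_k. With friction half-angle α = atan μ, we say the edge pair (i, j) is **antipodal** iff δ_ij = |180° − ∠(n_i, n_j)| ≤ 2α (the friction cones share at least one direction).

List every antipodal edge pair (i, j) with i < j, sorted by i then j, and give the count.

α = atan 0.8 = 38.66°;  2α = 77.32°
n_0 = (-0.9438, +0.3305)
n_1 = (-0.8307, -0.5568)
n_2 = (-0.1015, -0.9948)
n_3 = (+0.8233, -0.5677)
n_4 = (+0.9435, +0.3315)
n_5 = (+0.4277, +0.9039)
n_6 = (-0.1514, +0.9885)
  (0,1): δ = 126.87°  ·
  (0,2): δ = 76.53°  ✓
  (0,3): δ = 15.29°  ✓
  (0,4): δ = 38.66°  ✓
  (0,5): δ = 83.97°  ·
  (0,6): δ = 118.00°  ·
  (1,2): δ = 129.66°  ·
  (1,3): δ = 68.42°  ✓
  (1,4): δ = 14.47°  ✓
  (1,5): δ = 30.84°  ✓
  (1,6): δ = 64.88°  ✓
  (2,3): δ = 118.76°  ·
  (2,4): δ = 64.81°  ✓
  (2,5): δ = 19.50°  ✓
  (2,6): δ = 14.53°  ✓
  (3,4): δ = 126.05°  ·
  (3,5): δ = 80.74°  ·
  (3,6): δ = 46.71°  ✓
  (4,5): δ = 134.68°  ·
  (4,6): δ = 100.65°  ·
  (5,6): δ = 145.97°  ·
antipodal pairs: 11

count = 11; pairs: (0,2), (0,3), (0,4), (1,3), (1,4), (1,5), (1,6), (2,4), (2,5), (2,6), (3,6)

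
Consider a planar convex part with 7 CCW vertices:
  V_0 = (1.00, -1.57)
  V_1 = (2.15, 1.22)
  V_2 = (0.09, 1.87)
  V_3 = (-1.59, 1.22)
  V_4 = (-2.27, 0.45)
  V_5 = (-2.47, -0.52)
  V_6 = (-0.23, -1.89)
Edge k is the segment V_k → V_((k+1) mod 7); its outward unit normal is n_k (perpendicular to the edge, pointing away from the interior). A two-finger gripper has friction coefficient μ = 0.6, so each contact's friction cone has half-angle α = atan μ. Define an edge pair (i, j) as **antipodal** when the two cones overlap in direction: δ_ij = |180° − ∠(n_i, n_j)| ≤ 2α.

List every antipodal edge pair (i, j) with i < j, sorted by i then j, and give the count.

count = 8; pairs: (0,2), (0,3), (0,4), (1,5), (1,6), (2,5), (2,6), (3,6)

α = atan 0.6 = 30.96°;  2α = 61.93°
n_0 = (+0.9245, -0.3811)
n_1 = (+0.3009, +0.9537)
n_2 = (-0.3608, +0.9326)
n_3 = (-0.7496, +0.6619)
n_4 = (-0.9794, +0.2019)
n_5 = (-0.5218, -0.8531)
n_6 = (+0.2518, -0.9678)
  (0,1): δ = 85.11°  ·
  (0,2): δ = 46.45°  ✓
  (0,3): δ = 19.05°  ✓
  (0,4): δ = 10.75°  ✓
  (0,5): δ = 80.95°  ·
  (0,6): δ = 126.98°  ·
  (1,2): δ = 141.34°  ·
  (1,3): δ = 113.94°  ·
  (1,4): δ = 84.14°  ·
  (1,5): δ = 13.94°  ✓
  (1,6): δ = 32.10°  ✓
  (2,3): δ = 152.60°  ·
  (2,4): δ = 122.80°  ·
  (2,5): δ = 52.60°  ✓
  (2,6): δ = 6.57°  ✓
  (3,4): δ = 150.20°  ·
  (3,5): δ = 80.00°  ·
  (3,6): δ = 33.97°  ✓
  (4,5): δ = 109.80°  ·
  (4,6): δ = 63.77°  ·
  (5,6): δ = 133.97°  ·
antipodal pairs: 8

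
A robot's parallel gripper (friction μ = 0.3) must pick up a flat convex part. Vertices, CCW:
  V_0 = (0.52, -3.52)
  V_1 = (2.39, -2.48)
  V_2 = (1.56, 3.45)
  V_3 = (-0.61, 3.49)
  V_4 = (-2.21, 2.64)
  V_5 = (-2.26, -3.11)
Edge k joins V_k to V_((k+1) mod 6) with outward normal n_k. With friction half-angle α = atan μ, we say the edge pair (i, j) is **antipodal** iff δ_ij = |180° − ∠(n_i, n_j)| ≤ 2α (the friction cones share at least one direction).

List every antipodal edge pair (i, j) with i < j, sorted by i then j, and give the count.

α = atan 0.3 = 16.70°;  2α = 33.40°
n_0 = (+0.4860, -0.8739)
n_1 = (+0.9903, +0.1386)
n_2 = (+0.0184, +0.9998)
n_3 = (-0.4692, +0.8831)
n_4 = (-1.0000, +0.0087)
n_5 = (-0.1459, -0.9893)
  (0,1): δ = 111.11°  ·
  (0,2): δ = 30.14°  ✓
  (0,3): δ = 1.10°  ✓
  (0,4): δ = 60.42°  ·
  (0,5): δ = 142.53°  ·
  (1,2): δ = 99.02°  ·
  (1,3): δ = 69.99°  ·
  (1,4): δ = 8.47°  ✓
  (1,5): δ = 73.64°  ·
  (2,3): δ = 150.96°  ·
  (2,4): δ = 89.44°  ·
  (2,5): δ = 7.33°  ✓
  (3,4): δ = 118.48°  ·
  (3,5): δ = 36.37°  ·
  (4,5): δ = 97.89°  ·
antipodal pairs: 4

count = 4; pairs: (0,2), (0,3), (1,4), (2,5)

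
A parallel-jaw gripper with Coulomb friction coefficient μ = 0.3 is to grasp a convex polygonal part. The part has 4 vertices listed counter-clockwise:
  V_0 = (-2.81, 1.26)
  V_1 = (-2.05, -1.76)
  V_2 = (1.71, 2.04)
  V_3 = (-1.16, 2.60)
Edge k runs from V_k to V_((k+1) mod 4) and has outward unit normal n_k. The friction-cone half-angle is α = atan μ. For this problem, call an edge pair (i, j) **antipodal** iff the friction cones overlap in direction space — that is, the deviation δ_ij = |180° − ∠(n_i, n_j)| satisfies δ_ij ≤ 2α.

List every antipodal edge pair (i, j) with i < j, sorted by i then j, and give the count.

count = 1; pairs: (1,3)

α = atan 0.3 = 16.70°;  2α = 33.40°
n_0 = (-0.9698, -0.2440)
n_1 = (+0.7108, -0.7034)
n_2 = (+0.1915, +0.9815)
n_3 = (-0.6304, +0.7763)
  (0,1): δ = 58.82°  ·
  (0,2): δ = 64.83°  ·
  (0,3): δ = 114.96°  ·
  (1,2): δ = 56.34°  ·
  (1,3): δ = 6.22°  ✓
  (2,3): δ = 129.88°  ·
antipodal pairs: 1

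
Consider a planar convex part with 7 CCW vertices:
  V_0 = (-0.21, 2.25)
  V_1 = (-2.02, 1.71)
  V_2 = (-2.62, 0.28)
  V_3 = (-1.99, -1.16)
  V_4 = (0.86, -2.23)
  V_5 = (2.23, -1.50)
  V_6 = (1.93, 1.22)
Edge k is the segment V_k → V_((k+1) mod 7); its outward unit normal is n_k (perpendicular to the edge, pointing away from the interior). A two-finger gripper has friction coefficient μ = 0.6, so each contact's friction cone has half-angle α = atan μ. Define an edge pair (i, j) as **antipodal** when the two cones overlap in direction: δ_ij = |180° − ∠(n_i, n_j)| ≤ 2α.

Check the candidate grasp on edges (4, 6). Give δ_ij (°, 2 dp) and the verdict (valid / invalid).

δ = 53.75°, valid

α = atan 0.6 = 30.96°;  2α = 61.93°
edge 4: e_4 = (+1.37, +0.73);  n_4 = (+0.4703, -0.8825)
edge 6: e_6 = (-2.14, +1.03);  n_6 = (+0.4337, +0.9011)
∠(n_4, n_6) = 126.25°
δ = |180° − 126.25°| = 53.75°
53.75° ≤ 2α = 61.93°  →  valid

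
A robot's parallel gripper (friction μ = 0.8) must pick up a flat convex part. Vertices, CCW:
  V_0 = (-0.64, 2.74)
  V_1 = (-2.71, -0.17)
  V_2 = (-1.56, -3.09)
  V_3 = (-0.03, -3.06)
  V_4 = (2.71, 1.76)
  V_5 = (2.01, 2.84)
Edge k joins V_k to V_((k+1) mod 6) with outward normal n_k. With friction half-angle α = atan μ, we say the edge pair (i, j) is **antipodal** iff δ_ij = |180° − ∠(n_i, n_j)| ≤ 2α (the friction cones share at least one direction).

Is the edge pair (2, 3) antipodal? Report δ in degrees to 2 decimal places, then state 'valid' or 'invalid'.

α = atan 0.8 = 38.66°;  2α = 77.32°
edge 2: e_2 = (+1.53, +0.03);  n_2 = (+0.0196, -0.9998)
edge 3: e_3 = (+2.74, +4.82);  n_3 = (+0.8694, -0.4942)
∠(n_2, n_3) = 59.26°
δ = |180° − 59.26°| = 120.74°
120.74° > 2α = 77.32°  →  invalid

δ = 120.74°, invalid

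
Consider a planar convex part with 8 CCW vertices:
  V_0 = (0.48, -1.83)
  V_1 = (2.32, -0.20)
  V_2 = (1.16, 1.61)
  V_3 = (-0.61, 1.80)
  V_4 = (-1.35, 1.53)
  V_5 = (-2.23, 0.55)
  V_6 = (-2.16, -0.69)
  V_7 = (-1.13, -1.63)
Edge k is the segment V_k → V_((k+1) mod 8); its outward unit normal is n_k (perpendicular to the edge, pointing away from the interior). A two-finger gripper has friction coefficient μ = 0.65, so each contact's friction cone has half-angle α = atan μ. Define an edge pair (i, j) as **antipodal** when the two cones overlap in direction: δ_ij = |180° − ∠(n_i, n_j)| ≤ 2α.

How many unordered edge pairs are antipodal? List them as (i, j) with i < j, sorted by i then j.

α = atan 0.65 = 33.02°;  2α = 66.05°
n_0 = (+0.6631, -0.7485)
n_1 = (+0.8419, +0.5396)
n_2 = (+0.1067, +0.9943)
n_3 = (-0.3428, +0.9394)
n_4 = (-0.7440, +0.6681)
n_5 = (-0.9984, -0.0564)
n_6 = (-0.6741, -0.7386)
n_7 = (-0.1233, -0.9924)
  (0,1): δ = 98.88°  ·
  (0,2): δ = 47.66°  ✓
  (0,3): δ = 21.49°  ✓
  (0,4): δ = 6.54°  ✓
  (0,5): δ = 51.69°  ✓
  (0,6): δ = 96.08°  ·
  (0,7): δ = 131.38°  ·
  (1,2): δ = 128.78°  ·
  (1,3): δ = 102.61°  ·
  (1,4): δ = 74.58°  ·
  (1,5): δ = 29.42°  ✓
  (1,6): δ = 14.96°  ✓
  (1,7): δ = 50.26°  ✓
  (2,3): δ = 153.83°  ·
  (2,4): δ = 125.80°  ·
  (2,5): δ = 80.64°  ·
  (2,6): δ = 36.26°  ✓
  (2,7): δ = 0.95°  ✓
  (3,4): δ = 151.97°  ·
  (3,5): δ = 106.81°  ·
  (3,6): δ = 62.43°  ✓
  (3,7): δ = 27.13°  ✓
  (4,5): δ = 134.85°  ·
  (4,6): δ = 90.46°  ·
  (4,7): δ = 55.16°  ✓
  (5,6): δ = 135.62°  ·
  (5,7): δ = 100.31°  ·
  (6,7): δ = 144.70°  ·
antipodal pairs: 12

count = 12; pairs: (0,2), (0,3), (0,4), (0,5), (1,5), (1,6), (1,7), (2,6), (2,7), (3,6), (3,7), (4,7)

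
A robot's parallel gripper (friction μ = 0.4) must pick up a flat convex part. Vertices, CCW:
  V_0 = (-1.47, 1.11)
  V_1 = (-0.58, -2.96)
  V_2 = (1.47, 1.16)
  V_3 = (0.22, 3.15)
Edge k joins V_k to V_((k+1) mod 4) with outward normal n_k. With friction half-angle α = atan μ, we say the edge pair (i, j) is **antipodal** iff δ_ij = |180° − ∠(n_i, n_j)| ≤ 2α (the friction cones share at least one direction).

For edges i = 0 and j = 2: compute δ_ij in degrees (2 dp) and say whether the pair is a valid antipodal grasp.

α = atan 0.4 = 21.80°;  2α = 43.60°
edge 0: e_0 = (+0.89, -4.07);  n_0 = (-0.9769, -0.2136)
edge 2: e_2 = (-1.25, +1.99);  n_2 = (+0.8468, +0.5319)
∠(n_0, n_2) = 160.20°
δ = |180° − 160.20°| = 19.80°
19.80° ≤ 2α = 43.60°  →  valid

δ = 19.80°, valid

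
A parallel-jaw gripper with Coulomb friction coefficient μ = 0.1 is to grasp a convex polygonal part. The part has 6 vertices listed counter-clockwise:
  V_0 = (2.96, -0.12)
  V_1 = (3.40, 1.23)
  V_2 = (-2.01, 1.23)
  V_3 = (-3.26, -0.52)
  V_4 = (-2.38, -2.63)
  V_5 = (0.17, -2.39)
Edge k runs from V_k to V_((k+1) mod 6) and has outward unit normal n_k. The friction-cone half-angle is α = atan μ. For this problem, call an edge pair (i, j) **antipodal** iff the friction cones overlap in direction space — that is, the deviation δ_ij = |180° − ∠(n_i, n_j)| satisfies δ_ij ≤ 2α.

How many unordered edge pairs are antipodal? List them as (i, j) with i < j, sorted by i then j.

α = atan 0.1 = 5.71°;  2α = 11.42°
n_0 = (+0.9508, -0.3099)
n_1 = (+0.0000, +1.0000)
n_2 = (-0.8137, +0.5812)
n_3 = (-0.9229, -0.3849)
n_4 = (+0.0937, -0.9956)
n_5 = (+0.6311, -0.7757)
  (0,1): δ = 71.95°  ·
  (0,2): δ = 17.49°  ·
  (0,3): δ = 40.69°  ·
  (0,4): δ = 113.43°  ·
  (0,5): δ = 147.18°  ·
  (1,2): δ = 125.54°  ·
  (1,3): δ = 67.36°  ·
  (1,4): δ = 5.38°  ✓
  (1,5): δ = 39.13°  ·
  (2,3): δ = 121.82°  ·
  (2,4): δ = 49.09°  ·
  (2,5): δ = 15.33°  ·
  (3,4): δ = 107.26°  ·
  (3,5): δ = 73.51°  ·
  (4,5): δ = 146.24°  ·
antipodal pairs: 1

count = 1; pairs: (1,4)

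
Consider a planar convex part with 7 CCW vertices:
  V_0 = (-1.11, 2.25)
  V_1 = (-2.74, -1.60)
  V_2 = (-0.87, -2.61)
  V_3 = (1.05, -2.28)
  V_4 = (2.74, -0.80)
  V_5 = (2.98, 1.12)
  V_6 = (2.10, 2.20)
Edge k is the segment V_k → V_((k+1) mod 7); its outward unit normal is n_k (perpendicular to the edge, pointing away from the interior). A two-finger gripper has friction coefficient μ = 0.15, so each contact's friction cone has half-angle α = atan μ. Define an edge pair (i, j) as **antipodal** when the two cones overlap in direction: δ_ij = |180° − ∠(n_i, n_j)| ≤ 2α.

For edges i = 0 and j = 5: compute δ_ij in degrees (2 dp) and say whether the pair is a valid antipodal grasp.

δ = 62.12°, invalid

α = atan 0.15 = 8.53°;  2α = 17.06°
edge 0: e_0 = (-1.63, -3.85);  n_0 = (-0.9209, +0.3899)
edge 5: e_5 = (-0.88, +1.08);  n_5 = (+0.7752, +0.6317)
∠(n_0, n_5) = 117.88°
δ = |180° − 117.88°| = 62.12°
62.12° > 2α = 17.06°  →  invalid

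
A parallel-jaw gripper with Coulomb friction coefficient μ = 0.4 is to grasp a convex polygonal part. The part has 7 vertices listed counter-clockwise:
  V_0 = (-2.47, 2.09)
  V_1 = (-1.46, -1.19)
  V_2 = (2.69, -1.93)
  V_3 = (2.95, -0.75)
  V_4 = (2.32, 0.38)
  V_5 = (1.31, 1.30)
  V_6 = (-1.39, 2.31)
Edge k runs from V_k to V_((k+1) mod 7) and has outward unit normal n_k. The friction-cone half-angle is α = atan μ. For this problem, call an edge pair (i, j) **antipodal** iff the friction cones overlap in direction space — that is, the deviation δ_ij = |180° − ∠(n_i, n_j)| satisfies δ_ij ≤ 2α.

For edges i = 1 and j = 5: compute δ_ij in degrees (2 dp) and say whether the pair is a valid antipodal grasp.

α = atan 0.4 = 21.80°;  2α = 43.60°
edge 1: e_1 = (+4.15, -0.74);  n_1 = (-0.1755, -0.9845)
edge 5: e_5 = (-2.70, +1.01);  n_5 = (+0.3504, +0.9366)
∠(n_1, n_5) = 169.60°
δ = |180° − 169.60°| = 10.40°
10.40° ≤ 2α = 43.60°  →  valid

δ = 10.40°, valid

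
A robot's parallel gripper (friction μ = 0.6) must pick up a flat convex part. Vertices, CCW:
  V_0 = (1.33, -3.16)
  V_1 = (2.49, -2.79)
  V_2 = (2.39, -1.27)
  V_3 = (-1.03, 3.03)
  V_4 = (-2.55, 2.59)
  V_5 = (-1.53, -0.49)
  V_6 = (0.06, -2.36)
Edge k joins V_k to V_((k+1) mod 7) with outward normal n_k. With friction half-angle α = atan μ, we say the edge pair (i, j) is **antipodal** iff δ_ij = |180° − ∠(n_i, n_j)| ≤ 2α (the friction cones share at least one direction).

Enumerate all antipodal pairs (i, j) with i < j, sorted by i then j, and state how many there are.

count = 8; pairs: (0,3), (1,4), (1,5), (1,6), (2,4), (2,5), (2,6), (3,6)

α = atan 0.6 = 30.96°;  2α = 61.93°
n_0 = (+0.3039, -0.9527)
n_1 = (+0.9978, +0.0656)
n_2 = (+0.7826, +0.6225)
n_3 = (-0.2781, +0.9606)
n_4 = (-0.9493, -0.3144)
n_5 = (-0.7618, -0.6478)
n_6 = (-0.5330, -0.8461)
  (0,1): δ = 103.93°  ·
  (0,2): δ = 69.19°  ·
  (0,3): δ = 1.55°  ✓
  (0,4): δ = 90.63°  ·
  (0,5): δ = 112.68°  ·
  (0,6): δ = 130.10°  ·
  (1,2): δ = 145.27°  ·
  (1,3): δ = 77.62°  ·
  (1,4): δ = 14.56°  ✓
  (1,5): δ = 36.61°  ✓
  (1,6): δ = 54.03°  ✓
  (2,3): δ = 112.35°  ·
  (2,4): δ = 20.17°  ✓
  (2,5): δ = 1.88°  ✓
  (2,6): δ = 19.30°  ✓
  (3,4): δ = 87.82°  ·
  (3,5): δ = 65.77°  ·
  (3,6): δ = 48.35°  ✓
  (4,5): δ = 157.95°  ·
  (4,6): δ = 140.53°  ·
  (5,6): δ = 162.58°  ·
antipodal pairs: 8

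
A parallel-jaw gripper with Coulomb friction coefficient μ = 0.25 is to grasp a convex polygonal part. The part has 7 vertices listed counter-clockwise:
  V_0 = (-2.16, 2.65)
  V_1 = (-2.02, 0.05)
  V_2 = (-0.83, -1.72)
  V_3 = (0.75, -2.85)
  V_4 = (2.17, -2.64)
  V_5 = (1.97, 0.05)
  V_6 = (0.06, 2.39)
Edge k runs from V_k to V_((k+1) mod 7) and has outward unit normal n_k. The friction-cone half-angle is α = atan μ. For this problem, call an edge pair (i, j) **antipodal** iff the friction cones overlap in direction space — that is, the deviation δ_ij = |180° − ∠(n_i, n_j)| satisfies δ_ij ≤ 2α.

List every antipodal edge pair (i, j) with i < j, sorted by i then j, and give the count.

count = 4; pairs: (0,4), (1,5), (2,5), (3,6)

α = atan 0.25 = 14.04°;  2α = 28.07°
n_0 = (-0.9986, -0.0538)
n_1 = (-0.8299, -0.5579)
n_2 = (-0.5817, -0.8134)
n_3 = (+0.1463, -0.9892)
n_4 = (+0.9972, +0.0741)
n_5 = (+0.7747, +0.6323)
n_6 = (+0.1163, +0.9932)
  (0,1): δ = 149.17°  ·
  (0,2): δ = 128.65°  ·
  (0,3): δ = 84.67°  ·
  (0,4): δ = 1.17°  ✓
  (0,5): δ = 36.14°  ·
  (0,6): δ = 80.24°  ·
  (1,2): δ = 159.49°  ·
  (1,3): δ = 115.50°  ·
  (1,4): δ = 29.66°  ·
  (1,5): δ = 5.31°  ✓
  (1,6): δ = 49.41°  ·
  (2,3): δ = 136.02°  ·
  (2,4): δ = 50.18°  ·
  (2,5): δ = 15.21°  ✓
  (2,6): δ = 28.89°  ·
  (3,4): δ = 94.16°  ·
  (3,5): δ = 59.19°  ·
  (3,6): δ = 15.09°  ✓
  (4,5): δ = 145.03°  ·
  (4,6): δ = 100.93°  ·
  (5,6): δ = 135.90°  ·
antipodal pairs: 4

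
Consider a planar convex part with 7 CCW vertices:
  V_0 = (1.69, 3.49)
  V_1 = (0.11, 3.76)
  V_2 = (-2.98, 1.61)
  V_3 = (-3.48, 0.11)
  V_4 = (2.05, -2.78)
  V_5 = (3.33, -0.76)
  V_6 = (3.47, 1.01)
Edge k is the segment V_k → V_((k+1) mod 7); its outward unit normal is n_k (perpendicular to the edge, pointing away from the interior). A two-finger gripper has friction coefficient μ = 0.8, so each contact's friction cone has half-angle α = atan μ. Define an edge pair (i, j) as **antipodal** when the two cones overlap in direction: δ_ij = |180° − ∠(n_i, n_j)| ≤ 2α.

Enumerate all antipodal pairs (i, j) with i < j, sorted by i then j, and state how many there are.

α = atan 0.8 = 38.66°;  2α = 77.32°
n_0 = (+0.1684, +0.9857)
n_1 = (-0.5711, +0.8209)
n_2 = (-0.9487, +0.3162)
n_3 = (-0.4632, -0.8863)
n_4 = (+0.8447, -0.5353)
n_5 = (+0.9969, -0.0788)
n_6 = (+0.8124, +0.5831)
  (0,1): δ = 135.47°  ·
  (0,2): δ = 98.74°  ·
  (0,3): δ = 17.89°  ✓
  (0,4): δ = 67.34°  ✓
  (0,5): δ = 95.17°  ·
  (0,6): δ = 135.37°  ·
  (1,2): δ = 143.26°  ·
  (1,3): δ = 62.42°  ✓
  (1,4): δ = 22.81°  ✓
  (1,5): δ = 50.65°  ✓
  (1,6): δ = 90.84°  ·
  (2,3): δ = 99.16°  ·
  (2,4): δ = 13.93°  ✓
  (2,5): δ = 13.91°  ✓
  (2,6): δ = 54.10°  ✓
  (3,4): δ = 94.77°  ·
  (3,5): δ = 66.93°  ✓
  (3,6): δ = 26.74°  ✓
  (4,5): δ = 152.16°  ·
  (4,6): δ = 111.97°  ·
  (5,6): δ = 139.81°  ·
antipodal pairs: 10

count = 10; pairs: (0,3), (0,4), (1,3), (1,4), (1,5), (2,4), (2,5), (2,6), (3,5), (3,6)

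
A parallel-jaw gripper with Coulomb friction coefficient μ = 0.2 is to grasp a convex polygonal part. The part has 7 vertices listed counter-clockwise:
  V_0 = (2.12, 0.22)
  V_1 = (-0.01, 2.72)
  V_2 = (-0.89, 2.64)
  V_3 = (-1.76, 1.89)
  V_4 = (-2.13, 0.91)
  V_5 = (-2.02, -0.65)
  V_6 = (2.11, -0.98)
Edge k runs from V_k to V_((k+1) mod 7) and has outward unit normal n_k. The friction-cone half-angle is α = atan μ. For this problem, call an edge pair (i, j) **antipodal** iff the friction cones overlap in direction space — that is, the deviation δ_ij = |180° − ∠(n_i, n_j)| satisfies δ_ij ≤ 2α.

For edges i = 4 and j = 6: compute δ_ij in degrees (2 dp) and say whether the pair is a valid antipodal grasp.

δ = 4.51°, valid

α = atan 0.2 = 11.31°;  2α = 22.62°
edge 4: e_4 = (+0.11, -1.56);  n_4 = (-0.9975, -0.0703)
edge 6: e_6 = (+0.01, +1.20);  n_6 = (+1.0000, -0.0083)
∠(n_4, n_6) = 175.49°
δ = |180° − 175.49°| = 4.51°
4.51° ≤ 2α = 22.62°  →  valid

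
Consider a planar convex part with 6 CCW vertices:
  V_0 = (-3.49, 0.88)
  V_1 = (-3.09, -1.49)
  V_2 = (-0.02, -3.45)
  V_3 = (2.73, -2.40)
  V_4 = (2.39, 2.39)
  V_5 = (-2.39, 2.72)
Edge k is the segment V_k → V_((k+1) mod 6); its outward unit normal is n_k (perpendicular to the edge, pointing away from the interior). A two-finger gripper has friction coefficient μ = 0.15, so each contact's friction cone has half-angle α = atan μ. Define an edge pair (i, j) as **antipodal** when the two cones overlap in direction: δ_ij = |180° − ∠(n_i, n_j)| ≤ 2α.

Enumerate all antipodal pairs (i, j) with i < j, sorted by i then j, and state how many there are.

count = 1; pairs: (0,3)

α = atan 0.15 = 8.53°;  2α = 17.06°
n_0 = (-0.9861, -0.1664)
n_1 = (-0.5381, -0.8429)
n_2 = (+0.3567, -0.9342)
n_3 = (+0.9975, +0.0708)
n_4 = (+0.0689, +0.9976)
n_5 = (-0.8583, +0.5131)
  (0,1): δ = 132.14°  ·
  (0,2): δ = 78.68°  ·
  (0,3): δ = 5.52°  ✓
  (0,4): δ = 76.47°  ·
  (0,5): δ = 139.55°  ·
  (1,2): δ = 126.55°  ·
  (1,3): δ = 53.38°  ·
  (1,4): δ = 28.61°  ·
  (1,5): δ = 91.68°  ·
  (2,3): δ = 106.84°  ·
  (2,4): δ = 24.85°  ·
  (2,5): δ = 38.23°  ·
  (3,4): δ = 98.01°  ·
  (3,5): δ = 34.93°  ·
  (4,5): δ = 116.92°  ·
antipodal pairs: 1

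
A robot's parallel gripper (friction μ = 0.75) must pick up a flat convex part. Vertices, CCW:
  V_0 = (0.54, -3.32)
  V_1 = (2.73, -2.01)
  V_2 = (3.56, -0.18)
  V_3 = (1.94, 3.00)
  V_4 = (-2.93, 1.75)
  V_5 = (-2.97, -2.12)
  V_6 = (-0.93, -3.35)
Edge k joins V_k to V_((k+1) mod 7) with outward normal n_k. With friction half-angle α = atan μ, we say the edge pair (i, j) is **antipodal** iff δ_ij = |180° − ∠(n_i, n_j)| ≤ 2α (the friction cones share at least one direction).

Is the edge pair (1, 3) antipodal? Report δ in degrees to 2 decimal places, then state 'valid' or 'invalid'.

α = atan 0.75 = 36.87°;  2α = 73.74°
edge 1: e_1 = (+0.83, +1.83);  n_1 = (+0.9107, -0.4131)
edge 3: e_3 = (-4.87, -1.25);  n_3 = (-0.2486, +0.9686)
∠(n_1, n_3) = 128.79°
δ = |180° − 128.79°| = 51.21°
51.21° ≤ 2α = 73.74°  →  valid

δ = 51.21°, valid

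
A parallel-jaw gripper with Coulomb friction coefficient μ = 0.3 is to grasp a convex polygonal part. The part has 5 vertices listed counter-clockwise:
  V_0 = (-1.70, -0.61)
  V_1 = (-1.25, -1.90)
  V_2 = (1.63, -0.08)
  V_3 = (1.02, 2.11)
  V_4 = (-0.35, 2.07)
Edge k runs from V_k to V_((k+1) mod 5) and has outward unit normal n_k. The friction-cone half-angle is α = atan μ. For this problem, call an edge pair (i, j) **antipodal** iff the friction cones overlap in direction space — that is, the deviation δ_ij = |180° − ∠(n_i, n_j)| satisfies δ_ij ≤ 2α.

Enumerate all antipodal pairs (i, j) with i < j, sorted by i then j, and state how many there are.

count = 3; pairs: (0,2), (1,3), (1,4)

α = atan 0.3 = 16.70°;  2α = 33.40°
n_0 = (-0.9442, -0.3294)
n_1 = (+0.5342, -0.8453)
n_2 = (+0.9633, +0.2683)
n_3 = (-0.0292, +0.9996)
n_4 = (-0.8931, +0.4499)
  (0,1): δ = 76.94°  ·
  (0,2): δ = 3.67°  ✓
  (0,3): δ = 72.44°  ·
  (0,4): δ = 134.03°  ·
  (1,2): δ = 106.73°  ·
  (1,3): δ = 30.62°  ✓
  (1,4): δ = 30.97°  ✓
  (2,3): δ = 103.89°  ·
  (2,4): δ = 42.30°  ·
  (3,4): δ = 118.41°  ·
antipodal pairs: 3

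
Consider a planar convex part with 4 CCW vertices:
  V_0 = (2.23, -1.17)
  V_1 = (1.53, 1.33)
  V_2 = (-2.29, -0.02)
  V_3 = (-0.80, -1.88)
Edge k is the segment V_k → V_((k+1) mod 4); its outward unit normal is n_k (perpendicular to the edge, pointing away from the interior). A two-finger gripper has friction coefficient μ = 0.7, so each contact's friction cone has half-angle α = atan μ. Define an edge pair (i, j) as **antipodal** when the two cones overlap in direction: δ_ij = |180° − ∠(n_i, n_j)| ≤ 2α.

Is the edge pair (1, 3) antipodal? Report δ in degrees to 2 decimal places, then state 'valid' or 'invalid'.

δ = 6.28°, valid

α = atan 0.7 = 34.99°;  2α = 69.98°
edge 1: e_1 = (-3.82, -1.35);  n_1 = (-0.3332, +0.9429)
edge 3: e_3 = (+3.03, +0.71);  n_3 = (+0.2281, -0.9736)
∠(n_1, n_3) = 173.72°
δ = |180° − 173.72°| = 6.28°
6.28° ≤ 2α = 69.98°  →  valid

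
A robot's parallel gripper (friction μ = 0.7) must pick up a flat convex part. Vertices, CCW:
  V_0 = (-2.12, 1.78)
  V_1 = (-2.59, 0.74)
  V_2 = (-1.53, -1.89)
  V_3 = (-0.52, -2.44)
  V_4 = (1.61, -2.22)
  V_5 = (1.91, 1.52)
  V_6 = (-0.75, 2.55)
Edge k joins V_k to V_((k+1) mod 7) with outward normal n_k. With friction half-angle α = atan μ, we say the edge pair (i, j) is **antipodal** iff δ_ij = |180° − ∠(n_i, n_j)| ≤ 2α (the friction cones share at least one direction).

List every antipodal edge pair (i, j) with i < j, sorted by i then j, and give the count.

α = atan 0.7 = 34.99°;  2α = 69.98°
n_0 = (-0.9113, +0.4118)
n_1 = (-0.9275, -0.3738)
n_2 = (-0.4782, -0.8782)
n_3 = (+0.1027, -0.9947)
n_4 = (+0.9968, -0.0800)
n_5 = (+0.3611, +0.9325)
n_6 = (-0.4900, +0.8717)
  (0,1): δ = 133.73°  ·
  (0,2): δ = 94.25°  ·
  (0,3): δ = 59.78°  ✓
  (0,4): δ = 19.73°  ✓
  (0,5): δ = 93.15°  ·
  (0,6): δ = 143.66°  ·
  (1,2): δ = 140.52°  ·
  (1,3): δ = 106.05°  ·
  (1,4): δ = 26.54°  ✓
  (1,5): δ = 46.88°  ✓
  (1,6): δ = 97.39°  ·
  (2,3): δ = 145.53°  ·
  (2,4): δ = 66.02°  ✓
  (2,5): δ = 7.40°  ✓
  (2,6): δ = 57.91°  ✓
  (3,4): δ = 100.48°  ·
  (3,5): δ = 27.06°  ✓
  (3,6): δ = 23.44°  ✓
  (4,5): δ = 106.58°  ·
  (4,6): δ = 56.08°  ✓
  (5,6): δ = 129.49°  ·
antipodal pairs: 10

count = 10; pairs: (0,3), (0,4), (1,4), (1,5), (2,4), (2,5), (2,6), (3,5), (3,6), (4,6)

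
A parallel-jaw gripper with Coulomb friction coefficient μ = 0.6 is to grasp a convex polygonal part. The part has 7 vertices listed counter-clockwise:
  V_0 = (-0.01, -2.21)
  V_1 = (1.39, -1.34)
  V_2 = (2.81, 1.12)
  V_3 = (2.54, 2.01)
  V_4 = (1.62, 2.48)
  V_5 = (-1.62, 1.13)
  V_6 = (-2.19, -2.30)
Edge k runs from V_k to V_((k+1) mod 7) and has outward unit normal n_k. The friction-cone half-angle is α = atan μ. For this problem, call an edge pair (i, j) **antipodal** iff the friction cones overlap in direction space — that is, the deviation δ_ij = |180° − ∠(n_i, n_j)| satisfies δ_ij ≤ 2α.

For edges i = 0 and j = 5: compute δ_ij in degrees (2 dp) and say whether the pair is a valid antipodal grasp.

α = atan 0.6 = 30.96°;  2α = 61.93°
edge 0: e_0 = (+1.40, +0.87);  n_0 = (+0.5278, -0.8494)
edge 5: e_5 = (-0.57, -3.43);  n_5 = (-0.9865, +0.1639)
∠(n_0, n_5) = 131.29°
δ = |180° − 131.29°| = 48.71°
48.71° ≤ 2α = 61.93°  →  valid

δ = 48.71°, valid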